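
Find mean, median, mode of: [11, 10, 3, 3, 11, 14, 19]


Sorted: [3, 3, 10, 11, 11, 14, 19]
Mean = 71/7
Median = 11
Freq: {11: 2, 10: 1, 3: 2, 14: 1, 19: 1}
Mode: [3, 11]

Mean=71/7, Median=11, Mode=[3, 11]


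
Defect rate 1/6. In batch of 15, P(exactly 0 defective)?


Binomial: P(X=0) = C(15,0)×p^0×(1-p)^15
= 1 × 1 × 30517578125/470184984576 = 30517578125/470184984576

P(X=0) = 30517578125/470184984576 ≈ 6.49%


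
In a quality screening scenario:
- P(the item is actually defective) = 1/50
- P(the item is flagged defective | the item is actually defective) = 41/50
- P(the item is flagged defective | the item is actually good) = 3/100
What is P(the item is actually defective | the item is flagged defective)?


Using Bayes' theorem:
P(A|B) = P(B|A)·P(A) / P(B)

P(the item is flagged defective) = 41/50 × 1/50 + 3/100 × 49/50
= 41/2500 + 147/5000 = 229/5000

P(the item is actually defective|the item is flagged defective) = (41/2500) / (229/5000) = 82/229

P(the item is actually defective|the item is flagged defective) = 82/229 ≈ 35.81%


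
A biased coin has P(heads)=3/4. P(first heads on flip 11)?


Geometric: P(X=11) = (1-p)^(k-1)×p = (1/4)^10×3/4 = 3/4194304

P(X=11) = 3/4194304 ≈ 0.00%


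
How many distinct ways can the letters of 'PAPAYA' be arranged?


Letters: 6, freq: {'P': 2, 'A': 3, 'Y': 1}
6!/(2!×3!×1!) = 720/12 = 60

60


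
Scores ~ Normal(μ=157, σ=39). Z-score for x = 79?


z = (x - μ)/σ = (79 - 157)/39 = -2.0

z = -2.0


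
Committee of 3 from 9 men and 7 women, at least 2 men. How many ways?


Count by #men:
  2M,1W: C(9,2)×C(7,1)=252
  3M,0W: C(9,3)×C(7,0)=84
Total = 336

336


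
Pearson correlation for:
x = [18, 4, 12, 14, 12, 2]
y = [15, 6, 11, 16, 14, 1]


n=6, Σx=62, Σy=63, Σxy=820, Σx²=828, Σy²=835
r = (6×820 - 62×63)/√((6×828 - 62²)(6×835 - 63²))
= 1014/√(1124×1041) = 1014/√1170084 ≈ 1014/1081.7042 ≈ 0.9374

r ≈ 0.9374


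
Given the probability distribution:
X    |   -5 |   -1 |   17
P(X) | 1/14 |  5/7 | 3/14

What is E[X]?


E[X] = Σ x·P(X=x)
= (-5)×(1/14) + (-1)×(5/7) + (17)×(3/14)
= 18/7

E[X] = 18/7


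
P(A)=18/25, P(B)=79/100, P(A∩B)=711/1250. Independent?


P(A)×P(B) = 711/1250
P(A∩B) = 711/1250
Equal ✓ → Independent

Yes, independent


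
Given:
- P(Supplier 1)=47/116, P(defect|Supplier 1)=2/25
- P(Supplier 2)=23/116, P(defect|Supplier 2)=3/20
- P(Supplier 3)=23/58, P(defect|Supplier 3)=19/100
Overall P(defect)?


P(B) = Σ P(B|Aᵢ)×P(Aᵢ)
  2/25×47/116 = 47/1450
  3/20×23/116 = 69/2320
  19/100×23/58 = 437/5800
Sum = 11/80

P(defect) = 11/80 ≈ 13.75%


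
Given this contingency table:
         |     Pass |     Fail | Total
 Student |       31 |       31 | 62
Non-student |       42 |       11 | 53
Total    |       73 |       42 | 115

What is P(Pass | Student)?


P(Pass | Student) = 31/(31+31) = 31/62 = 1/2

P(Pass|Student) = 1/2 ≈ 50.00%


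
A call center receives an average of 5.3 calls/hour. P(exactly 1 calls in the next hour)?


Poisson(λ=5.3): P(X=1) = e^(-λ)×λ^k/k!
= e^(-5.3) × 5.3^1 / 1!
≈ 0.004991593907 × 5.3 / 1 ≈ 0.026455

P(X=1) ≈ 0.026455 ≈ 2.65%


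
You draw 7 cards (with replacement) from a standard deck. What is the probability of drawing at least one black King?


P(not a black King) = 50/52 = 25/26
P(none in 7 draws) = (25/26)^7 = 6103515625/8031810176
P(≥1 black King) = 1 - 6103515625/8031810176 = 1928294551/8031810176

P = 1928294551/8031810176 ≈ 24.01%


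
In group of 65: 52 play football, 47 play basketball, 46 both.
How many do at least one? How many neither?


|A∪B| = 52+47-46 = 53
Neither = 65-53 = 12

At least one: 53; Neither: 12


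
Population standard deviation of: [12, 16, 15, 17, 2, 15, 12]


Mean = 89/7
  (12-89/7)²=25/49
  (16-89/7)²=529/49
  (15-89/7)²=256/49
  (17-89/7)²=900/49
  (2-89/7)²=5625/49
  (15-89/7)²=256/49
  (12-89/7)²=25/49
Σ(x-μ)² = 1088/7
σ² = (1088/7)/7 = 1088/49

σ = √(1088/49) ≈ 4.7121


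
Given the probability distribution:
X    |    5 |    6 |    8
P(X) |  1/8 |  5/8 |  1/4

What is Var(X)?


E[X] = 51/8
E[X²] = 333/8
Var(X) = E[X²] - (E[X])² = 333/8 - 2601/64 = 63/64

Var(X) = 63/64 ≈ 0.9844


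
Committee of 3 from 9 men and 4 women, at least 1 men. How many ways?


Count by #men:
  1M,2W: C(9,1)×C(4,2)=54
  2M,1W: C(9,2)×C(4,1)=144
  3M,0W: C(9,3)×C(4,0)=84
Total = 282

282


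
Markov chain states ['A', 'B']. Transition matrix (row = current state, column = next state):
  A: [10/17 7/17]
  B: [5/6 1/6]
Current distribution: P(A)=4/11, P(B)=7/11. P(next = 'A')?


P(next=A) = Σᵢ P(now=i)×P(i→A)
= 4/11×10/17 + 7/11×5/6
= 40/187 + 35/66 = 835/1122

P = 835/1122 ≈ 0.7442


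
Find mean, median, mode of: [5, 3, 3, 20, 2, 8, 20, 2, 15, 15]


Sorted: [2, 2, 3, 3, 5, 8, 15, 15, 20, 20]
Mean = 93/10
Median = 13/2
Freq: {5: 1, 3: 2, 20: 2, 2: 2, 8: 1, 15: 2}
Mode: [2, 3, 15, 20]

Mean=93/10, Median=13/2, Mode=[2, 3, 15, 20]


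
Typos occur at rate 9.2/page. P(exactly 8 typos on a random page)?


Poisson(λ=9.2): P(X=8) = e^(-λ)×λ^k/k!
= e^(-9.2) × 9.2^8 / 8!
≈ 0.0001010394018 × 51321887.3138 / 40320 ≈ 0.128609

P(X=8) ≈ 0.128609 ≈ 12.86%


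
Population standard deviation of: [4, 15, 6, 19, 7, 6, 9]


Mean = 66/7
  (4-66/7)²=1444/49
  (15-66/7)²=1521/49
  (6-66/7)²=576/49
  (19-66/7)²=4489/49
  (7-66/7)²=289/49
  (6-66/7)²=576/49
  (9-66/7)²=9/49
Σ(x-μ)² = 1272/7
σ² = (1272/7)/7 = 1272/49

σ = √(1272/49) ≈ 5.0950


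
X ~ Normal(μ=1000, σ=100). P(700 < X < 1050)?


z₁=(700-1000)/100=-3.0, z₂=(1050-1000)/100=0.5
P = Φ(0.5) - Φ(-3.0) = 0.691462 - 0.001350 = 0.690112 ≈ 0.6901

P(700 < X < 1050) ≈ 0.6901


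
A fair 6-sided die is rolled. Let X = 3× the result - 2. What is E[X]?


E[die] = (1+6)/2 = 7/2
E[X] = 3×7/2 - 2 = 17/2

E[X] = 17/2


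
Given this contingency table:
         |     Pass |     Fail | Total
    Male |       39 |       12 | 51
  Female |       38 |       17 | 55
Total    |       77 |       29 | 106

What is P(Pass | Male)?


P(Pass | Male) = 39/(39+12) = 39/51 = 13/17

P(Pass|Male) = 13/17 ≈ 76.47%


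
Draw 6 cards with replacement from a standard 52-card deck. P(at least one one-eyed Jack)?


P(not a one-eyed Jack) = 50/52 = 25/26
P(none in 6 draws) = (25/26)^6 = 244140625/308915776
P(≥1 one-eyed Jack) = 1 - 244140625/308915776 = 64775151/308915776

P = 64775151/308915776 ≈ 20.97%


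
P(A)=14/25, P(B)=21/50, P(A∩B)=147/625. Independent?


P(A)×P(B) = 147/625
P(A∩B) = 147/625
Equal ✓ → Independent

Yes, independent


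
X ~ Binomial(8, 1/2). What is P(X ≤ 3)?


P(X ≤ 3) = Σ P(X=i) for i=0..3
P(X=0) = 1/256
P(X=1) = 1/32
P(X=2) = 7/64
P(X=3) = 7/32
Sum = 93/256

P(X ≤ 3) = 93/256 ≈ 36.33%


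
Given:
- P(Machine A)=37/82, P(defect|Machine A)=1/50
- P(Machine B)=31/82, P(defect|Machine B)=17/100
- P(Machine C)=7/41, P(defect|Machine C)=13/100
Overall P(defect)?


P(B) = Σ P(B|Aᵢ)×P(Aᵢ)
  1/50×37/82 = 37/4100
  17/100×31/82 = 527/8200
  13/100×7/41 = 91/4100
Sum = 783/8200

P(defect) = 783/8200 ≈ 9.55%


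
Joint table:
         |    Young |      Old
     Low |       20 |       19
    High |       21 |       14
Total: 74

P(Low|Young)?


P(Low|Young) = 20/(20+21) = 20/41

P = 20/41 ≈ 48.78%


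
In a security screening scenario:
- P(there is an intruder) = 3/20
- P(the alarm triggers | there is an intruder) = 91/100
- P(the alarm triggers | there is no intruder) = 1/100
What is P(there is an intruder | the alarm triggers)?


Using Bayes' theorem:
P(A|B) = P(B|A)·P(A) / P(B)

P(the alarm triggers) = 91/100 × 3/20 + 1/100 × 17/20
= 273/2000 + 17/2000 = 29/200

P(there is an intruder|the alarm triggers) = (273/2000) / (29/200) = 273/290

P(there is an intruder|the alarm triggers) = 273/290 ≈ 94.14%


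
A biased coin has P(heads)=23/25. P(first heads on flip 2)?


Geometric: P(X=2) = (1-p)^(k-1)×p = (2/25)^1×23/25 = 46/625

P(X=2) = 46/625 ≈ 7.36%


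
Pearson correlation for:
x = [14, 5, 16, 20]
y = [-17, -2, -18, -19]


n=4, Σx=55, Σy=-56, Σxy=-916, Σx²=877, Σy²=978
r = (4×(-916) - 55×(-56))/√((4×877 - 55²)(4×978 - (-56)²))
= -584/√(483×776) = -584/√374808 ≈ -584/612.2156 ≈ -0.9539

r ≈ -0.9539


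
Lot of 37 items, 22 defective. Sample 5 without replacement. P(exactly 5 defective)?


Hypergeometric: C(22,5)×C(15,0)/C(37,5)
= 26334×1/435897 = 38/629

P(X=5) = 38/629 ≈ 6.04%


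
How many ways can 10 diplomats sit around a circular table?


Circular arrangements of 10 distinct objects: fix one position to break rotational symmetry.
(n-1)! = 9! = 362880

362880


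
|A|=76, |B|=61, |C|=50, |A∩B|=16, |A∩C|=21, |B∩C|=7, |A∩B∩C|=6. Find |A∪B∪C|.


|A∪B∪C| = 76+61+50-16-21-7+6 = 149

|A∪B∪C| = 149


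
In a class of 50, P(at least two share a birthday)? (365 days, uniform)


P(all different) = Π(365-i)/365 for i=0..49
= 0.029626
P(match) = 1 - 0.029626 = 0.970374

P ≈ 0.9704 ≈ 97.04%


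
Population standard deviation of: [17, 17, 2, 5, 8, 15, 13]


Mean = 77/7 = 11
  (17-11)²=36
  (17-11)²=36
  (2-11)²=81
  (5-11)²=36
  (8-11)²=9
  (15-11)²=16
  (13-11)²=4
Σ(x-μ)² = 218
σ² = 218/7

σ = √(218/7) ≈ 5.5806


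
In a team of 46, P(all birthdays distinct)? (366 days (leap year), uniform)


P(all different) = Π(366-i)/366 for i=0..45
= (366/366)×(365/366)×...×(321/366)
= 0.052187

P ≈ 0.0522 ≈ 5.22%


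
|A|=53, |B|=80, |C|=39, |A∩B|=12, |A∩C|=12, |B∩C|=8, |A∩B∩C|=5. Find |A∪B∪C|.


|A∪B∪C| = 53+80+39-12-12-8+5 = 145

|A∪B∪C| = 145


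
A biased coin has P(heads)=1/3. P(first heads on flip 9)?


Geometric: P(X=9) = (1-p)^(k-1)×p = (2/3)^8×1/3 = 256/19683

P(X=9) = 256/19683 ≈ 1.30%


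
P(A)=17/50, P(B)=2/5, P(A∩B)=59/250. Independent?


P(A)×P(B) = 17/125
P(A∩B) = 59/250
Not equal → NOT independent

No, not independent


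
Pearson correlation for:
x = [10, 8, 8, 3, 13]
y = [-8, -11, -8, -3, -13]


n=5, Σx=42, Σy=-43, Σxy=-410, Σx²=406, Σy²=427
r = (5×(-410) - 42×(-43))/√((5×406 - 42²)(5×427 - (-43)²))
= -244/√(266×286) = -244/√76076 ≈ -244/275.8188 ≈ -0.8846

r ≈ -0.8846


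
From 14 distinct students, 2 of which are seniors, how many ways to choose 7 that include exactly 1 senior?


Choose 1 of the 2 seniors and 6 of the other 12 students:
C(2,1)×C(12,6) = 2×924 = 1848

1848


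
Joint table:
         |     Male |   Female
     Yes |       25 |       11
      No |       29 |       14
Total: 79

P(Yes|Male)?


P(Yes|Male) = 25/(25+29) = 25/54

P = 25/54 ≈ 46.30%


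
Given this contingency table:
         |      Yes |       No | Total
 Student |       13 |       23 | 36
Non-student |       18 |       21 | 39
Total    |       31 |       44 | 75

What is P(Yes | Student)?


P(Yes | Student) = 13/(13+23) = 13/36

P(Yes|Student) = 13/36 ≈ 36.11%


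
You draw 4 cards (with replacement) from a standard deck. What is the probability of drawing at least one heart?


P(not a heart) = 39/52 = 3/4
P(none in 4 draws) = (3/4)^4 = 81/256
P(≥1 heart) = 1 - 81/256 = 175/256

P = 175/256 ≈ 68.36%


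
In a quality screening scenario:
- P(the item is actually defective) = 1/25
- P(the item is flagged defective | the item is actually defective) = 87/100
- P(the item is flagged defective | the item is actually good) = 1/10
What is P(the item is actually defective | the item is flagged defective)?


Using Bayes' theorem:
P(A|B) = P(B|A)·P(A) / P(B)

P(the item is flagged defective) = 87/100 × 1/25 + 1/10 × 24/25
= 87/2500 + 12/125 = 327/2500

P(the item is actually defective|the item is flagged defective) = (87/2500) / (327/2500) = 29/109

P(the item is actually defective|the item is flagged defective) = 29/109 ≈ 26.61%


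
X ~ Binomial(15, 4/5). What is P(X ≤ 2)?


P(X ≤ 2) = Σ P(X=i) for i=0..2
P(X=0) = 1/30517578125
P(X=1) = 12/6103515625
P(X=2) = 336/6103515625
Sum = 1741/30517578125

P(X ≤ 2) = 1741/30517578125 ≈ 0.00%


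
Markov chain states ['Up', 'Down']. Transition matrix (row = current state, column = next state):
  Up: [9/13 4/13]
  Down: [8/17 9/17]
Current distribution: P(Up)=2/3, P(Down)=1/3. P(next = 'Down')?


P(next=Down) = Σᵢ P(now=i)×P(i→Down)
= 2/3×4/13 + 1/3×9/17
= 8/39 + 3/17 = 253/663

P = 253/663 ≈ 0.3816


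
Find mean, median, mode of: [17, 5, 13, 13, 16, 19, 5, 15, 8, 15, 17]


Sorted: [5, 5, 8, 13, 13, 15, 15, 16, 17, 17, 19]
Mean = 143/11 = 13
Median = 15
Freq: {17: 2, 5: 2, 13: 2, 16: 1, 19: 1, 15: 2, 8: 1}
Mode: [5, 13, 15, 17]

Mean=13, Median=15, Mode=[5, 13, 15, 17]


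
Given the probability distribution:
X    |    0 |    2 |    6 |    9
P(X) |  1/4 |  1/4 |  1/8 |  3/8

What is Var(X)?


E[X] = 37/8
E[X²] = 287/8
Var(X) = E[X²] - (E[X])² = 287/8 - 1369/64 = 927/64

Var(X) = 927/64 ≈ 14.4844


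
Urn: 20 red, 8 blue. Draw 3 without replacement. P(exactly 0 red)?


Hypergeometric: C(20,0)×C(8,3)/C(28,3)
= 1×56/3276 = 2/117

P(X=0) = 2/117 ≈ 1.71%


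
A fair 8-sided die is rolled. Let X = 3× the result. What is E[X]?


E[die] = (1+8)/2 = 9/2
E[X] = 3 × 9/2 = 27/2

E[X] = 27/2


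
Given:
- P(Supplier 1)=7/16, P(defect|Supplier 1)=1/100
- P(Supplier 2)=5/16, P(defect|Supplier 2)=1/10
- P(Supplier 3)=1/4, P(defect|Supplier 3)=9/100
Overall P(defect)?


P(B) = Σ P(B|Aᵢ)×P(Aᵢ)
  1/100×7/16 = 7/1600
  1/10×5/16 = 1/32
  9/100×1/4 = 9/400
Sum = 93/1600

P(defect) = 93/1600 ≈ 5.81%


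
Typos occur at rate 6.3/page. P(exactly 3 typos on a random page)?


Poisson(λ=6.3): P(X=3) = e^(-λ)×λ^k/k!
= e^(-6.3) × 6.3^3 / 3!
≈ 0.001836304777 × 250.047 / 6 ≈ 0.076527

P(X=3) ≈ 0.076527 ≈ 7.65%


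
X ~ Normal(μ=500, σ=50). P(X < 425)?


z = (425-500)/50 = -1.5
P(Z < -1.5) = 0.0668

P(X < 425) ≈ 0.0668


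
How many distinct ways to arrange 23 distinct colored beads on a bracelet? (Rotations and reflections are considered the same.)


Free circular arrangements: rotations and reflections both identified.
(n-1)!/2 = 22!/2 = 1124000727777607680000/2 = 562000363888803840000

562000363888803840000


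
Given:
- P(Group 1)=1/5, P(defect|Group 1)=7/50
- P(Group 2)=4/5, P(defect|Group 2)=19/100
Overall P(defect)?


P(B) = Σ P(B|Aᵢ)×P(Aᵢ)
  7/50×1/5 = 7/250
  19/100×4/5 = 19/125
Sum = 9/50

P(defect) = 9/50 ≈ 18.00%


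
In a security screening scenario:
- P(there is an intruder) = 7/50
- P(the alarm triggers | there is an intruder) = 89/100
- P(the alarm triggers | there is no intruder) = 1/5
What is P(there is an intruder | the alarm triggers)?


Using Bayes' theorem:
P(A|B) = P(B|A)·P(A) / P(B)

P(the alarm triggers) = 89/100 × 7/50 + 1/5 × 43/50
= 623/5000 + 43/250 = 1483/5000

P(there is an intruder|the alarm triggers) = (623/5000) / (1483/5000) = 623/1483

P(there is an intruder|the alarm triggers) = 623/1483 ≈ 42.01%


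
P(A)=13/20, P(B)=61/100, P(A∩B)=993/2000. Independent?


P(A)×P(B) = 793/2000
P(A∩B) = 993/2000
Not equal → NOT independent

No, not independent


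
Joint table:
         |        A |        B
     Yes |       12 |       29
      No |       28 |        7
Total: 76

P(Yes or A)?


P(Yes∨A) = P(Yes) + P(A) - P(Yes∧A)
= (41 + 40 - 12)/76 = 69/76

P = 69/76 ≈ 90.79%


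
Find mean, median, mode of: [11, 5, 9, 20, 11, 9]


Sorted: [5, 9, 9, 11, 11, 20]
Mean = 65/6
Median = 10
Freq: {11: 2, 5: 1, 9: 2, 20: 1}
Mode: [9, 11]

Mean=65/6, Median=10, Mode=[9, 11]


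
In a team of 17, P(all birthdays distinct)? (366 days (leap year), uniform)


P(all different) = Π(366-i)/366 for i=0..16
= (366/366)×(365/366)×...×(350/366)
= 0.685712

P ≈ 0.6857 ≈ 68.57%


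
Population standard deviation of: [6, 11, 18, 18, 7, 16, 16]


Mean = 92/7
  (6-92/7)²=2500/49
  (11-92/7)²=225/49
  (18-92/7)²=1156/49
  (18-92/7)²=1156/49
  (7-92/7)²=1849/49
  (16-92/7)²=400/49
  (16-92/7)²=400/49
Σ(x-μ)² = 1098/7
σ² = (1098/7)/7 = 1098/49

σ = √(1098/49) ≈ 4.7337


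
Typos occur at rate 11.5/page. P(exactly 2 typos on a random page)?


Poisson(λ=11.5): P(X=2) = e^(-λ)×λ^k/k!
= e^(-11.5) × 11.5^2 / 2!
≈ 1.01300936e-05 × 132.25 / 2 ≈ 0.000670

P(X=2) ≈ 0.000670 ≈ 0.07%


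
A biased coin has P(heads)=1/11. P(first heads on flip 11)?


Geometric: P(X=11) = (1-p)^(k-1)×p = (10/11)^10×1/11 = 10000000000/285311670611

P(X=11) = 10000000000/285311670611 ≈ 3.50%


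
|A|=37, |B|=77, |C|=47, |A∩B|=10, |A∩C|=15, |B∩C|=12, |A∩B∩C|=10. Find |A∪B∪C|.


|A∪B∪C| = 37+77+47-10-15-12+10 = 134

|A∪B∪C| = 134


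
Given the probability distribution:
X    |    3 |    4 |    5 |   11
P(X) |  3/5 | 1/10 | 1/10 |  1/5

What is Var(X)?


E[X] = 49/10
E[X²] = 337/10
Var(X) = E[X²] - (E[X])² = 337/10 - 2401/100 = 969/100

Var(X) = 969/100 ≈ 9.6900


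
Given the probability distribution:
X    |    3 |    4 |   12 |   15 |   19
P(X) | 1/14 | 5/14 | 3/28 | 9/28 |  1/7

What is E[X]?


E[X] = Σ x·P(X=x)
= (3)×(1/14) + (4)×(5/14) + (12)×(3/28) + (15)×(9/28) + (19)×(1/7)
= 293/28

E[X] = 293/28


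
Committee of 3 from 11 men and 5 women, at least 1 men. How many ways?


Count by #men:
  1M,2W: C(11,1)×C(5,2)=110
  2M,1W: C(11,2)×C(5,1)=275
  3M,0W: C(11,3)×C(5,0)=165
Total = 550

550


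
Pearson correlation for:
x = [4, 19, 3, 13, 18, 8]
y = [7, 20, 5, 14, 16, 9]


n=6, Σx=65, Σy=71, Σxy=965, Σx²=943, Σy²=1007
r = (6×965 - 65×71)/√((6×943 - 65²)(6×1007 - 71²))
= 1175/√(1433×1001) = 1175/√1434433 ≈ 1175/1197.6782 ≈ 0.9811

r ≈ 0.9811


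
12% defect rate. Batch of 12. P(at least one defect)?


P(all good) = (22/25)^12 = 12855002631049216/59604644775390625
P(≥1 defect) = 46749642144341409/59604644775390625

P = 46749642144341409/59604644775390625 ≈ 78.43%


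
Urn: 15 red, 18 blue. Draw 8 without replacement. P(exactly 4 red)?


Hypergeometric: C(15,4)×C(18,4)/C(33,8)
= 1365×3060/13884156 = 2975/9889

P(X=4) = 2975/9889 ≈ 30.08%


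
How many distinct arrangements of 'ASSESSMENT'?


Letters: 10, freq: {'A': 1, 'S': 4, 'E': 2, 'M': 1, 'N': 1, 'T': 1}
10!/(1!×4!×2!×1!×1!×1!) = 3628800/48 = 75600

75600


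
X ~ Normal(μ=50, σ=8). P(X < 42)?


z = (42-50)/8 = -1.0
P(Z < -1.0) = 0.1587

P(X < 42) ≈ 0.1587


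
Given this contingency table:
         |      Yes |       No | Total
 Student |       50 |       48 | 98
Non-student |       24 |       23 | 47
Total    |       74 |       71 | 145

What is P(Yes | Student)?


P(Yes | Student) = 50/(50+48) = 50/98 = 25/49

P(Yes|Student) = 25/49 ≈ 51.02%


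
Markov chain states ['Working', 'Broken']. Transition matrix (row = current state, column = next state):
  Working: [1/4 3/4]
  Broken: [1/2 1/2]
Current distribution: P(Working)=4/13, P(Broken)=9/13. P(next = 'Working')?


P(next=Working) = Σᵢ P(now=i)×P(i→Working)
= 4/13×1/4 + 9/13×1/2
= 1/13 + 9/26 = 11/26

P = 11/26 ≈ 0.4231


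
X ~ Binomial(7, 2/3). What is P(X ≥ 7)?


P(X ≥ 7) = Σ P(X=i) for i=7..7
P(X=7) = 128/2187
Sum = 128/2187

P(X ≥ 7) = 128/2187 ≈ 5.85%


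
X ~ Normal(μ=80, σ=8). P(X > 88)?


z = (88-80)/8 = 1.0
P(X > 88) = 1 - P(Z ≤ 1.0) = 1 - 0.8413 = 0.1587

P(X > 88) ≈ 0.1587


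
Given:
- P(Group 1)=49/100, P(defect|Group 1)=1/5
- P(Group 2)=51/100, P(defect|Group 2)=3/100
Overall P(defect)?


P(B) = Σ P(B|Aᵢ)×P(Aᵢ)
  1/5×49/100 = 49/500
  3/100×51/100 = 153/10000
Sum = 1133/10000

P(defect) = 1133/10000 ≈ 11.33%


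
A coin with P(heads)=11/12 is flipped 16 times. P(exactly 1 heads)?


Binomial: P(X=1) = C(16,1)×p^1×(1-p)^15
= 16 × 11/12 × 1/15407021574586368 = 11/11555266180939776

P(X=1) = 11/11555266180939776 ≈ 0.00%


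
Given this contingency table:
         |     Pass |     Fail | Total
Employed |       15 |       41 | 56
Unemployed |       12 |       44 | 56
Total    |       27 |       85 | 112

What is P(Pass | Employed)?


P(Pass | Employed) = 15/(15+41) = 15/56

P(Pass|Employed) = 15/56 ≈ 26.79%


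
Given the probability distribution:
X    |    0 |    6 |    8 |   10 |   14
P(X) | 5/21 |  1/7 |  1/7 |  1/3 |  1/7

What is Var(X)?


E[X] = 22/3
E[X²] = 1588/21
Var(X) = E[X²] - (E[X])² = 1588/21 - 484/9 = 1376/63

Var(X) = 1376/63 ≈ 21.8413


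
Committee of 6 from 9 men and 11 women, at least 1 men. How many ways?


Count by #men:
  1M,5W: C(9,1)×C(11,5)=4158
  2M,4W: C(9,2)×C(11,4)=11880
  3M,3W: C(9,3)×C(11,3)=13860
  4M,2W: C(9,4)×C(11,2)=6930
  5M,1W: C(9,5)×C(11,1)=1386
  6M,0W: C(9,6)×C(11,0)=84
Total = 38298

38298


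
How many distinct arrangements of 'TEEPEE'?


Letters: 6, freq: {'T': 1, 'E': 4, 'P': 1}
6!/(1!×4!×1!) = 720/24 = 30

30


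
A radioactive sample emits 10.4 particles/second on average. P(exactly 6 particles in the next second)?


Poisson(λ=10.4): P(X=6) = e^(-λ)×λ^k/k!
= e^(-10.4) × 10.4^6 / 6!
≈ 3.043248301e-05 × 1265319.0185 / 720 ≈ 0.053482

P(X=6) ≈ 0.053482 ≈ 5.35%


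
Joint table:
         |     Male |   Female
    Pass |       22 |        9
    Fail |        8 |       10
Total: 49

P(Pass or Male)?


P(Pass∨Male) = P(Pass) + P(Male) - P(Pass∧Male)
= (31 + 30 - 22)/49 = 39/49

P = 39/49 ≈ 79.59%


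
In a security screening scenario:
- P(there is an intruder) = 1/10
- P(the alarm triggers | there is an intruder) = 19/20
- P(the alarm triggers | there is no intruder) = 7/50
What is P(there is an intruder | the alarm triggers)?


Using Bayes' theorem:
P(A|B) = P(B|A)·P(A) / P(B)

P(the alarm triggers) = 19/20 × 1/10 + 7/50 × 9/10
= 19/200 + 63/500 = 221/1000

P(there is an intruder|the alarm triggers) = (19/200) / (221/1000) = 95/221

P(there is an intruder|the alarm triggers) = 95/221 ≈ 42.99%


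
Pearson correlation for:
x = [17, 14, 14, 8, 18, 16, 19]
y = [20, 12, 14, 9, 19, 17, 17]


n=7, Σx=106, Σy=108, Σxy=1713, Σx²=1686, Σy²=1760
r = (7×1713 - 106×108)/√((7×1686 - 106²)(7×1760 - 108²))
= 543/√(566×656) = 543/√371296 ≈ 543/609.3406 ≈ 0.8911

r ≈ 0.8911


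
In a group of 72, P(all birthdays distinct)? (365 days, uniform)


P(all different) = Π(365-i)/365 for i=0..71
= (365/365)×(364/365)×...×(294/365)
= 0.000547

P ≈ 0.0005 ≈ 0.05%


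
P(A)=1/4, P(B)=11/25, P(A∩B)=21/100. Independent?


P(A)×P(B) = 11/100
P(A∩B) = 21/100
Not equal → NOT independent

No, not independent


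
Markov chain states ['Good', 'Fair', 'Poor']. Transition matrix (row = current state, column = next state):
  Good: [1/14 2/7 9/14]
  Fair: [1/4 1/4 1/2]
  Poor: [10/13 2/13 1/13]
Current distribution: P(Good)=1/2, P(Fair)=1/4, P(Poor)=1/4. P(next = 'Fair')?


P(next=Fair) = Σᵢ P(now=i)×P(i→Fair)
= 1/2×2/7 + 1/4×1/4 + 1/4×2/13
= 1/7 + 1/16 + 1/26 = 355/1456

P = 355/1456 ≈ 0.2438


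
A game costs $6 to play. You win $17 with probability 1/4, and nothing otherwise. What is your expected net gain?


E[gain] = (17-6)×1/4 + (-6)×3/4
= 11/4 - 9/2 = -7/4

Expected net gain = $-7/4 ≈ $-1.75


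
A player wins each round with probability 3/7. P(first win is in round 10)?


Geometric: P(X=10) = (1-p)^(k-1)×p = (4/7)^9×3/7 = 786432/282475249

P(X=10) = 786432/282475249 ≈ 0.28%


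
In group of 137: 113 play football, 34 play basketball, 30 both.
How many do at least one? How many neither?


|A∪B| = 113+34-30 = 117
Neither = 137-117 = 20

At least one: 117; Neither: 20


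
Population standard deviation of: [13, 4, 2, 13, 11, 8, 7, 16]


Mean = 74/8 = 37/4
  (13-37/4)²=225/16
  (4-37/4)²=441/16
  (2-37/4)²=841/16
  (13-37/4)²=225/16
  (11-37/4)²=49/16
  (8-37/4)²=25/16
  (7-37/4)²=81/16
  (16-37/4)²=729/16
Σ(x-μ)² = 327/2
σ² = (327/2)/8 = 327/16

σ = √(327/16) ≈ 4.5208


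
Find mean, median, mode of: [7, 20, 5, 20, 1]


Sorted: [1, 5, 7, 20, 20]
Mean = 53/5
Median = 7
Freq: {7: 1, 20: 2, 5: 1, 1: 1}
Mode: [20]

Mean=53/5, Median=7, Mode=20


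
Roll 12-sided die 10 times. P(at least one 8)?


P(no 8)^10 = (11/12)^10 = 25937424601/61917364224
P(≥1) = 1 - 25937424601/61917364224 = 35979939623/61917364224

P = 35979939623/61917364224 ≈ 58.11%


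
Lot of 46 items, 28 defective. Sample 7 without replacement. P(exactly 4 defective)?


Hypergeometric: C(28,4)×C(18,3)/C(46,7)
= 20475×816/53524680 = 139230/446039

P(X=4) = 139230/446039 ≈ 31.21%


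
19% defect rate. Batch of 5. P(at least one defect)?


P(all good) = (81/100)^5 = 3486784401/10000000000
P(≥1 defect) = 6513215599/10000000000

P = 6513215599/10000000000 ≈ 65.13%


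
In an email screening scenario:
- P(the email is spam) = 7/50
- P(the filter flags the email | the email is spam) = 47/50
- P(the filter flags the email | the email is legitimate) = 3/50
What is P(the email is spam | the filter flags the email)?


Using Bayes' theorem:
P(A|B) = P(B|A)·P(A) / P(B)

P(the filter flags the email) = 47/50 × 7/50 + 3/50 × 43/50
= 329/2500 + 129/2500 = 229/1250

P(the email is spam|the filter flags the email) = (329/2500) / (229/1250) = 329/458

P(the email is spam|the filter flags the email) = 329/458 ≈ 71.83%


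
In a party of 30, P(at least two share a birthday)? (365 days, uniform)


P(all different) = Π(365-i)/365 for i=0..29
= 0.293684
P(match) = 1 - 0.293684 = 0.706316

P ≈ 0.7063 ≈ 70.63%


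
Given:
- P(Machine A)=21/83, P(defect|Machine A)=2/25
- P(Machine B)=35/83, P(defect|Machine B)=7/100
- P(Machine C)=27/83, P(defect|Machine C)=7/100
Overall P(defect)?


P(B) = Σ P(B|Aᵢ)×P(Aᵢ)
  2/25×21/83 = 42/2075
  7/100×35/83 = 49/1660
  7/100×27/83 = 189/8300
Sum = 301/4150

P(defect) = 301/4150 ≈ 7.25%


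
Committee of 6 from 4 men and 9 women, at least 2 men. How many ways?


Count by #men:
  2M,4W: C(4,2)×C(9,4)=756
  3M,3W: C(4,3)×C(9,3)=336
  4M,2W: C(4,4)×C(9,2)=36
Total = 1128

1128


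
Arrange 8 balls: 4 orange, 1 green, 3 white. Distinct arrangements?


8!/(4!×1!×3!) = 280

280


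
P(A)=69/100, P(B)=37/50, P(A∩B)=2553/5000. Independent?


P(A)×P(B) = 2553/5000
P(A∩B) = 2553/5000
Equal ✓ → Independent

Yes, independent


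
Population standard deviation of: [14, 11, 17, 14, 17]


Mean = 73/5
  (14-73/5)²=9/25
  (11-73/5)²=324/25
  (17-73/5)²=144/25
  (14-73/5)²=9/25
  (17-73/5)²=144/25
Σ(x-μ)² = 126/5
σ² = (126/5)/5 = 126/25

σ = √(126/25) ≈ 2.2450


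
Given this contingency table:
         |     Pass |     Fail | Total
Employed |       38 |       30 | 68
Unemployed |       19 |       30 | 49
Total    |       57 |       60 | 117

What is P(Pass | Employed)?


P(Pass | Employed) = 38/(38+30) = 38/68 = 19/34

P(Pass|Employed) = 19/34 ≈ 55.88%


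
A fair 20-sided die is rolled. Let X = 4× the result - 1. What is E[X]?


E[die] = (1+20)/2 = 21/2
E[X] = 4×21/2 - 1 = 41

E[X] = 41


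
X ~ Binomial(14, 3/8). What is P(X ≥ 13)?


P(X ≥ 13) = Σ P(X=i) for i=13..14
P(X=13) = 55801305/2199023255552
P(X=14) = 4782969/4398046511104
Sum = 116385579/4398046511104

P(X ≥ 13) = 116385579/4398046511104 ≈ 0.00%


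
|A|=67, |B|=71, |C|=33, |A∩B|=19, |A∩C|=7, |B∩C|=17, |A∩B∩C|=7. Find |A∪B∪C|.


|A∪B∪C| = 67+71+33-19-7-17+7 = 135

|A∪B∪C| = 135


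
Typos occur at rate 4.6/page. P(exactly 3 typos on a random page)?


Poisson(λ=4.6): P(X=3) = e^(-λ)×λ^k/k!
= e^(-4.6) × 4.6^3 / 3!
≈ 0.01005183574 × 97.336 / 6 ≈ 0.163068

P(X=3) ≈ 0.163068 ≈ 16.31%


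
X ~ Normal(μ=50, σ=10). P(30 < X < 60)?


z₁=(30-50)/10=-2.0, z₂=(60-50)/10=1.0
P = Φ(1.0) - Φ(-2.0) = 0.841345 - 0.022750 = 0.818595 ≈ 0.8186

P(30 < X < 60) ≈ 0.8186


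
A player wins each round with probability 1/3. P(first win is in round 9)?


Geometric: P(X=9) = (1-p)^(k-1)×p = (2/3)^8×1/3 = 256/19683

P(X=9) = 256/19683 ≈ 1.30%


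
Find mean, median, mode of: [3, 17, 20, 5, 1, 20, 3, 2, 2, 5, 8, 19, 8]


Sorted: [1, 2, 2, 3, 3, 5, 5, 8, 8, 17, 19, 20, 20]
Mean = 113/13
Median = 5
Freq: {3: 2, 17: 1, 20: 2, 5: 2, 1: 1, 2: 2, 8: 2, 19: 1}
Mode: [2, 3, 5, 8, 20]

Mean=113/13, Median=5, Mode=[2, 3, 5, 8, 20]


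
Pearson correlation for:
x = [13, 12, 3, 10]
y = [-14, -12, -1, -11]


n=4, Σx=38, Σy=-38, Σxy=-439, Σx²=422, Σy²=462
r = (4×(-439) - 38×(-38))/√((4×422 - 38²)(4×462 - (-38)²))
= -312/√(244×404) = -312/√98576 ≈ -312/313.9682 ≈ -0.9937

r ≈ -0.9937


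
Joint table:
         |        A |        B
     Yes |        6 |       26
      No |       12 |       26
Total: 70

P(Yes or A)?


P(Yes∨A) = P(Yes) + P(A) - P(Yes∧A)
= (32 + 18 - 6)/70 = 44/70 = 22/35

P = 22/35 ≈ 62.86%


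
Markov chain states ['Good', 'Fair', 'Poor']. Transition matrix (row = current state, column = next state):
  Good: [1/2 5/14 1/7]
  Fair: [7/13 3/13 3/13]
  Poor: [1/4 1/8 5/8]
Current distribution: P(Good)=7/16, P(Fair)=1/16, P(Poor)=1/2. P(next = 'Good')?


P(next=Good) = Σᵢ P(now=i)×P(i→Good)
= 7/16×1/2 + 1/16×7/13 + 1/2×1/4
= 7/32 + 7/208 + 1/8 = 157/416

P = 157/416 ≈ 0.3774


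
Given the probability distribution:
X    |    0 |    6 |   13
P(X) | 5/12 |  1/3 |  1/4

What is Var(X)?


E[X] = 21/4
E[X²] = 217/4
Var(X) = E[X²] - (E[X])² = 217/4 - 441/16 = 427/16

Var(X) = 427/16 ≈ 26.6875


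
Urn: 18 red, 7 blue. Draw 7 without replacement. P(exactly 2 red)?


Hypergeometric: C(18,2)×C(7,5)/C(25,7)
= 153×21/480700 = 3213/480700

P(X=2) = 3213/480700 ≈ 0.67%


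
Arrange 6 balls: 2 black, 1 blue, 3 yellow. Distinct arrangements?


6!/(2!×1!×3!) = 60

60


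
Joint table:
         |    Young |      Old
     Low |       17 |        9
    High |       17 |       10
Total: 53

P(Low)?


P(Low) = (17+9)/53 = 26/53

P(Low) = 26/53 ≈ 49.06%


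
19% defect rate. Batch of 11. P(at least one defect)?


P(all good) = (81/100)^11 = 984770902183611232881/10000000000000000000000
P(≥1 defect) = 9015229097816388767119/10000000000000000000000

P = 9015229097816388767119/10000000000000000000000 ≈ 90.15%


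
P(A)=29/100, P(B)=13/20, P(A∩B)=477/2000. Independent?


P(A)×P(B) = 377/2000
P(A∩B) = 477/2000
Not equal → NOT independent

No, not independent


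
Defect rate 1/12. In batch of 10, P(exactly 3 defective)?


Binomial: P(X=3) = C(10,3)×p^3×(1-p)^7
= 120 × 1/1728 × 19487171/35831808 = 97435855/2579890176

P(X=3) = 97435855/2579890176 ≈ 3.78%


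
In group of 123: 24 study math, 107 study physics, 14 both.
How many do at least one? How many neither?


|A∪B| = 24+107-14 = 117
Neither = 123-117 = 6

At least one: 117; Neither: 6


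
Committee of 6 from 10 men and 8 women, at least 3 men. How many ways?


Count by #men:
  3M,3W: C(10,3)×C(8,3)=6720
  4M,2W: C(10,4)×C(8,2)=5880
  5M,1W: C(10,5)×C(8,1)=2016
  6M,0W: C(10,6)×C(8,0)=210
Total = 14826

14826


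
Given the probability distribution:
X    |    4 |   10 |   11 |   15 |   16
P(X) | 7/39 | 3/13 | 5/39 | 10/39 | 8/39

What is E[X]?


E[X] = Σ x·P(X=x)
= (4)×(7/39) + (10)×(3/13) + (11)×(5/39) + (15)×(10/39) + (16)×(8/39)
= 451/39

E[X] = 451/39


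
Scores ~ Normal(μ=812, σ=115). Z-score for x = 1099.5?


z = (x - μ)/σ = (1099.5 - 812)/115 = 2.5

z = 2.5


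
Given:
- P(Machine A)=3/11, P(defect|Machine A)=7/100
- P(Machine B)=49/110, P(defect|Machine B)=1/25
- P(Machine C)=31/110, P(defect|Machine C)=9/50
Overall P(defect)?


P(B) = Σ P(B|Aᵢ)×P(Aᵢ)
  7/100×3/11 = 21/1100
  1/25×49/110 = 49/2750
  9/50×31/110 = 279/5500
Sum = 241/2750

P(defect) = 241/2750 ≈ 8.76%


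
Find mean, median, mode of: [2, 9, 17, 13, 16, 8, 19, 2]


Sorted: [2, 2, 8, 9, 13, 16, 17, 19]
Mean = 86/8 = 43/4
Median = 11
Freq: {2: 2, 9: 1, 17: 1, 13: 1, 16: 1, 8: 1, 19: 1}
Mode: [2]

Mean=43/4, Median=11, Mode=2


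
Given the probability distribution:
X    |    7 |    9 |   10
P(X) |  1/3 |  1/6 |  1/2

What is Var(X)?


E[X] = 53/6
E[X²] = 479/6
Var(X) = E[X²] - (E[X])² = 479/6 - 2809/36 = 65/36

Var(X) = 65/36 ≈ 1.8056


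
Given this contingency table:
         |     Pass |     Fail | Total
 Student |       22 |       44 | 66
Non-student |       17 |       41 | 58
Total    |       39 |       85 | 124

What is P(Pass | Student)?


P(Pass | Student) = 22/(22+44) = 22/66 = 1/3

P(Pass|Student) = 1/3 ≈ 33.33%


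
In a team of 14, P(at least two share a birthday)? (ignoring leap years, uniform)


P(all different) = Π(365-i)/365 for i=0..13
= 0.776897
P(match) = 1 - 0.776897 = 0.223103

P ≈ 0.2231 ≈ 22.31%


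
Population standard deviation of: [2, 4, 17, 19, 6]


Mean = 48/5
  (2-48/5)²=1444/25
  (4-48/5)²=784/25
  (17-48/5)²=1369/25
  (19-48/5)²=2209/25
  (6-48/5)²=324/25
Σ(x-μ)² = 1226/5
σ² = (1226/5)/5 = 1226/25

σ = √(1226/25) ≈ 7.0029


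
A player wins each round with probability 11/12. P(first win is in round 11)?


Geometric: P(X=11) = (1-p)^(k-1)×p = (1/12)^10×11/12 = 11/743008370688

P(X=11) = 11/743008370688 ≈ 0.00%


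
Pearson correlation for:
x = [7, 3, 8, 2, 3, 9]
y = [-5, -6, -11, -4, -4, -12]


n=6, Σx=32, Σy=-42, Σxy=-269, Σx²=216, Σy²=358
r = (6×(-269) - 32×(-42))/√((6×216 - 32²)(6×358 - (-42)²))
= -270/√(272×384) = -270/√104448 ≈ -270/323.1842 ≈ -0.8354

r ≈ -0.8354


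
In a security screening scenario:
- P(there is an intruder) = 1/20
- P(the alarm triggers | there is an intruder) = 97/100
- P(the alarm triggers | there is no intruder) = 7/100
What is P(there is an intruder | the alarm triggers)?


Using Bayes' theorem:
P(A|B) = P(B|A)·P(A) / P(B)

P(the alarm triggers) = 97/100 × 1/20 + 7/100 × 19/20
= 97/2000 + 133/2000 = 23/200

P(there is an intruder|the alarm triggers) = (97/2000) / (23/200) = 97/230

P(there is an intruder|the alarm triggers) = 97/230 ≈ 42.17%


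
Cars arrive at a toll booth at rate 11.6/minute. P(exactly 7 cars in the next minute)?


Poisson(λ=11.6): P(X=7) = e^(-λ)×λ^k/k!
= e^(-11.6) × 11.6^7 / 7!
≈ 9.166087736e-06 × 28262197.3447 / 5040 ≈ 0.051400

P(X=7) ≈ 0.051400 ≈ 5.14%


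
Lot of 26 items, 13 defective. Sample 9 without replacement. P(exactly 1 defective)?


Hypergeometric: C(13,1)×C(13,8)/C(26,9)
= 13×1287/3124550 = 117/21850

P(X=1) = 117/21850 ≈ 0.54%


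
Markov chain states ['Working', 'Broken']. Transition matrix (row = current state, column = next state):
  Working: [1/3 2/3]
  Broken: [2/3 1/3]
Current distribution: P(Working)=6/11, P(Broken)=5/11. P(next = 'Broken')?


P(next=Broken) = Σᵢ P(now=i)×P(i→Broken)
= 6/11×2/3 + 5/11×1/3
= 4/11 + 5/33 = 17/33

P = 17/33 ≈ 0.5152


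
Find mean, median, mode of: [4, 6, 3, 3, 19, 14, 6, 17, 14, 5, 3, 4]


Sorted: [3, 3, 3, 4, 4, 5, 6, 6, 14, 14, 17, 19]
Mean = 98/12 = 49/6
Median = 11/2
Freq: {4: 2, 6: 2, 3: 3, 19: 1, 14: 2, 17: 1, 5: 1}
Mode: [3]

Mean=49/6, Median=11/2, Mode=3


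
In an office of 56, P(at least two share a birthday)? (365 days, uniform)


P(all different) = Π(365-i)/365 for i=0..55
= 0.011668
P(match) = 1 - 0.011668 = 0.988332

P ≈ 0.9883 ≈ 98.83%


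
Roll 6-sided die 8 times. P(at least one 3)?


P(no 3)^8 = (5/6)^8 = 390625/1679616
P(≥1) = 1 - 390625/1679616 = 1288991/1679616

P = 1288991/1679616 ≈ 76.74%


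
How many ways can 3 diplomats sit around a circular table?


Circular arrangements of 3 distinct objects: fix one position to break rotational symmetry.
(n-1)! = 2! = 2

2


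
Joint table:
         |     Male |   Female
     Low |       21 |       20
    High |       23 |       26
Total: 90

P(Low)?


P(Low) = (21+20)/90 = 41/90

P(Low) = 41/90 ≈ 45.56%


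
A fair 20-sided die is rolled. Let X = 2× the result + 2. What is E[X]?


E[die] = (1+20)/2 = 21/2
E[X] = 2×21/2 + 2 = 23

E[X] = 23


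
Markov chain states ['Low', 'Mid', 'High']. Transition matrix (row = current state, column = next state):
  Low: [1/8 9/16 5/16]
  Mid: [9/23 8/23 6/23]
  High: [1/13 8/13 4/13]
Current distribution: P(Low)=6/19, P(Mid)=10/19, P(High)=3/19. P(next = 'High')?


P(next=High) = Σᵢ P(now=i)×P(i→High)
= 6/19×5/16 + 10/19×6/23 + 3/19×4/13
= 15/152 + 60/437 + 12/247 = 12933/45448

P = 12933/45448 ≈ 0.2846


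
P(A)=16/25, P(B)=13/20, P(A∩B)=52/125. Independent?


P(A)×P(B) = 52/125
P(A∩B) = 52/125
Equal ✓ → Independent

Yes, independent


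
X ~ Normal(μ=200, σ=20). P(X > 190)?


z = (190-200)/20 = -0.5
P(X > 190) = 1 - P(Z ≤ -0.5) = 1 - 0.3085 = 0.6915

P(X > 190) ≈ 0.6915


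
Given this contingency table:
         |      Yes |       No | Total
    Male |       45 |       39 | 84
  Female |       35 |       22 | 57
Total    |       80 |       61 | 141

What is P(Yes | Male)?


P(Yes | Male) = 45/(45+39) = 45/84 = 15/28

P(Yes|Male) = 15/28 ≈ 53.57%


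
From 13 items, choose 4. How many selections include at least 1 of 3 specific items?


Complement: C(13,4) - C(10,4) = 715 - 210 = 505

505


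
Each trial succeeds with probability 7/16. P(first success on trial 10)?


Geometric: P(X=10) = (1-p)^(k-1)×p = (9/16)^9×7/16 = 2711943423/1099511627776

P(X=10) = 2711943423/1099511627776 ≈ 0.25%


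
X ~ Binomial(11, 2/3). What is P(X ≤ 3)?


P(X ≤ 3) = Σ P(X=i) for i=0..3
P(X=0) = 1/177147
P(X=1) = 22/177147
P(X=2) = 220/177147
P(X=3) = 440/59049
Sum = 521/59049

P(X ≤ 3) = 521/59049 ≈ 0.88%


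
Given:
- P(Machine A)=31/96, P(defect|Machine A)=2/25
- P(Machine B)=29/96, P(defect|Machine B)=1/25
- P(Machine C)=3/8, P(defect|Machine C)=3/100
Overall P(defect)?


P(B) = Σ P(B|Aᵢ)×P(Aᵢ)
  2/25×31/96 = 31/1200
  1/25×29/96 = 29/2400
  3/100×3/8 = 9/800
Sum = 59/1200

P(defect) = 59/1200 ≈ 4.92%


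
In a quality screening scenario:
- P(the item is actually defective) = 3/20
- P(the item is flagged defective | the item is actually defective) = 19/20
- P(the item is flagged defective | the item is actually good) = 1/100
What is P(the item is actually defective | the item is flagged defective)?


Using Bayes' theorem:
P(A|B) = P(B|A)·P(A) / P(B)

P(the item is flagged defective) = 19/20 × 3/20 + 1/100 × 17/20
= 57/400 + 17/2000 = 151/1000

P(the item is actually defective|the item is flagged defective) = (57/400) / (151/1000) = 285/302

P(the item is actually defective|the item is flagged defective) = 285/302 ≈ 94.37%


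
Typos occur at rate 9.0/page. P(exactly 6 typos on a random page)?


Poisson(λ=9.0): P(X=6) = e^(-λ)×λ^k/k!
= e^(-9.0) × 9.0^6 / 6!
≈ 0.0001234098041 × 531441 / 720 ≈ 0.091090

P(X=6) ≈ 0.091090 ≈ 9.11%


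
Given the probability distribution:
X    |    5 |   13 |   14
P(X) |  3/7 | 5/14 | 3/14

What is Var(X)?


E[X] = 137/14
E[X²] = 1583/14
Var(X) = E[X²] - (E[X])² = 1583/14 - 18769/196 = 3393/196

Var(X) = 3393/196 ≈ 17.3112


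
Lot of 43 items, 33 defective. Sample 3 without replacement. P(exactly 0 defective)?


Hypergeometric: C(33,0)×C(10,3)/C(43,3)
= 1×120/12341 = 120/12341

P(X=0) = 120/12341 ≈ 0.97%


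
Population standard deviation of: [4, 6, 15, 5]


Mean = 30/4 = 15/2
  (4-15/2)²=49/4
  (6-15/2)²=9/4
  (15-15/2)²=225/4
  (5-15/2)²=25/4
Σ(x-μ)² = 77
σ² = 77/4

σ = √(77/4) ≈ 4.3875


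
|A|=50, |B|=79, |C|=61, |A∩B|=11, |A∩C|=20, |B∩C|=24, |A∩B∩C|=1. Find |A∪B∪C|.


|A∪B∪C| = 50+79+61-11-20-24+1 = 136

|A∪B∪C| = 136


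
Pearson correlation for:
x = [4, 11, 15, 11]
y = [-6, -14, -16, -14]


n=4, Σx=41, Σy=-50, Σxy=-572, Σx²=483, Σy²=684
r = (4×(-572) - 41×(-50))/√((4×483 - 41²)(4×684 - (-50)²))
= -238/√(251×236) = -238/√59236 ≈ -238/243.3845 ≈ -0.9779

r ≈ -0.9779
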